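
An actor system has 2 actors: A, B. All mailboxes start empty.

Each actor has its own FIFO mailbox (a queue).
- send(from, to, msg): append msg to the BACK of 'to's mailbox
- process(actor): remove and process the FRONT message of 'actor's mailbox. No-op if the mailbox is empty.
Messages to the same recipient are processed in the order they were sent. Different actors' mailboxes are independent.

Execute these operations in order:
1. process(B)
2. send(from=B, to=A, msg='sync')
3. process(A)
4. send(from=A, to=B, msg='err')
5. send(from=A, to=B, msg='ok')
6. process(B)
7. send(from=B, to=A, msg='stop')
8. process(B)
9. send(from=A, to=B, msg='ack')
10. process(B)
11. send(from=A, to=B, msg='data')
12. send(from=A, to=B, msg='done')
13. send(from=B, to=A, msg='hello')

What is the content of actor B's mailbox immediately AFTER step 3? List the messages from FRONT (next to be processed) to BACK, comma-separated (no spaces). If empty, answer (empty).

After 1 (process(B)): A:[] B:[]
After 2 (send(from=B, to=A, msg='sync')): A:[sync] B:[]
After 3 (process(A)): A:[] B:[]

(empty)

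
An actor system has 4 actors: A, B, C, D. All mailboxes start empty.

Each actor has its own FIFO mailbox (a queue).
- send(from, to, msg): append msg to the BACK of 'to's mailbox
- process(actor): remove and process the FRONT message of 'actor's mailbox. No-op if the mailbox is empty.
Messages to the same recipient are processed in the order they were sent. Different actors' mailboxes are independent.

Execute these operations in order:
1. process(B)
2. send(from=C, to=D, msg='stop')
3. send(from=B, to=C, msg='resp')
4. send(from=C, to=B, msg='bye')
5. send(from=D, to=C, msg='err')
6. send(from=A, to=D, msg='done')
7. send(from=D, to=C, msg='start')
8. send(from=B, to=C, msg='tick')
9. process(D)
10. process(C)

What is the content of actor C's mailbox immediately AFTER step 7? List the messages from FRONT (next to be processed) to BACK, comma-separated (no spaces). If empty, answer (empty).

After 1 (process(B)): A:[] B:[] C:[] D:[]
After 2 (send(from=C, to=D, msg='stop')): A:[] B:[] C:[] D:[stop]
After 3 (send(from=B, to=C, msg='resp')): A:[] B:[] C:[resp] D:[stop]
After 4 (send(from=C, to=B, msg='bye')): A:[] B:[bye] C:[resp] D:[stop]
After 5 (send(from=D, to=C, msg='err')): A:[] B:[bye] C:[resp,err] D:[stop]
After 6 (send(from=A, to=D, msg='done')): A:[] B:[bye] C:[resp,err] D:[stop,done]
After 7 (send(from=D, to=C, msg='start')): A:[] B:[bye] C:[resp,err,start] D:[stop,done]

resp,err,start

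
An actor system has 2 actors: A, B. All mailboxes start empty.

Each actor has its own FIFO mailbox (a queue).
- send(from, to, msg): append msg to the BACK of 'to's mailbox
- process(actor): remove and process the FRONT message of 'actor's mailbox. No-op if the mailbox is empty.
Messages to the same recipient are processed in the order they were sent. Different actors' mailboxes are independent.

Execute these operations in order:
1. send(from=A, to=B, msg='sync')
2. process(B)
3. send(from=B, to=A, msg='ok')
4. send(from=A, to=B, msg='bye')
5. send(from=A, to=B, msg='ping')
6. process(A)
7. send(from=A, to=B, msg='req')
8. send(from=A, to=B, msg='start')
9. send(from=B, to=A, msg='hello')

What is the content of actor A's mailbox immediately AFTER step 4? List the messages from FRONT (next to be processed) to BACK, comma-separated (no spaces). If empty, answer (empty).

After 1 (send(from=A, to=B, msg='sync')): A:[] B:[sync]
After 2 (process(B)): A:[] B:[]
After 3 (send(from=B, to=A, msg='ok')): A:[ok] B:[]
After 4 (send(from=A, to=B, msg='bye')): A:[ok] B:[bye]

ok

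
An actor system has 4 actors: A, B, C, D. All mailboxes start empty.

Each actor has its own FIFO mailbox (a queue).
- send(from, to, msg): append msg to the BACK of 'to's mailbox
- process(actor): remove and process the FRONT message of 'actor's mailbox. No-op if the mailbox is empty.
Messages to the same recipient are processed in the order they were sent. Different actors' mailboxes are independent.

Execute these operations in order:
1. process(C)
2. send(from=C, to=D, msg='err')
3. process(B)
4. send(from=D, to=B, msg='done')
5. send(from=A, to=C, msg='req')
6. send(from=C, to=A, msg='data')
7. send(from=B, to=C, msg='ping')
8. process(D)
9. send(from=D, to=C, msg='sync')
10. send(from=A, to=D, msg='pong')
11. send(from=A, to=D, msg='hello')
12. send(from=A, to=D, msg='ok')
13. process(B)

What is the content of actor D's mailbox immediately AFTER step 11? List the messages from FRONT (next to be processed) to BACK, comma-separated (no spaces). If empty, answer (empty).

After 1 (process(C)): A:[] B:[] C:[] D:[]
After 2 (send(from=C, to=D, msg='err')): A:[] B:[] C:[] D:[err]
After 3 (process(B)): A:[] B:[] C:[] D:[err]
After 4 (send(from=D, to=B, msg='done')): A:[] B:[done] C:[] D:[err]
After 5 (send(from=A, to=C, msg='req')): A:[] B:[done] C:[req] D:[err]
After 6 (send(from=C, to=A, msg='data')): A:[data] B:[done] C:[req] D:[err]
After 7 (send(from=B, to=C, msg='ping')): A:[data] B:[done] C:[req,ping] D:[err]
After 8 (process(D)): A:[data] B:[done] C:[req,ping] D:[]
After 9 (send(from=D, to=C, msg='sync')): A:[data] B:[done] C:[req,ping,sync] D:[]
After 10 (send(from=A, to=D, msg='pong')): A:[data] B:[done] C:[req,ping,sync] D:[pong]
After 11 (send(from=A, to=D, msg='hello')): A:[data] B:[done] C:[req,ping,sync] D:[pong,hello]

pong,hello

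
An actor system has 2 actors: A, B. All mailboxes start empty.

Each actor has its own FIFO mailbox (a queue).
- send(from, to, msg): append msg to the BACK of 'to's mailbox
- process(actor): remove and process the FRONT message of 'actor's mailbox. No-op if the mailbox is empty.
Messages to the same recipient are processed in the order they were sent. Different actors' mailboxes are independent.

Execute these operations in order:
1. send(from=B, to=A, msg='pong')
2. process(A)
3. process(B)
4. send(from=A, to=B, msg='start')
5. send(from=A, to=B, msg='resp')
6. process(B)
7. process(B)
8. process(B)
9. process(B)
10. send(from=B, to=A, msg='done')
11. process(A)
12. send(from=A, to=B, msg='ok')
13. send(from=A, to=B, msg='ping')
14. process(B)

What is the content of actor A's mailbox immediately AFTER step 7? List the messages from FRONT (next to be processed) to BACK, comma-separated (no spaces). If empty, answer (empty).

After 1 (send(from=B, to=A, msg='pong')): A:[pong] B:[]
After 2 (process(A)): A:[] B:[]
After 3 (process(B)): A:[] B:[]
After 4 (send(from=A, to=B, msg='start')): A:[] B:[start]
After 5 (send(from=A, to=B, msg='resp')): A:[] B:[start,resp]
After 6 (process(B)): A:[] B:[resp]
After 7 (process(B)): A:[] B:[]

(empty)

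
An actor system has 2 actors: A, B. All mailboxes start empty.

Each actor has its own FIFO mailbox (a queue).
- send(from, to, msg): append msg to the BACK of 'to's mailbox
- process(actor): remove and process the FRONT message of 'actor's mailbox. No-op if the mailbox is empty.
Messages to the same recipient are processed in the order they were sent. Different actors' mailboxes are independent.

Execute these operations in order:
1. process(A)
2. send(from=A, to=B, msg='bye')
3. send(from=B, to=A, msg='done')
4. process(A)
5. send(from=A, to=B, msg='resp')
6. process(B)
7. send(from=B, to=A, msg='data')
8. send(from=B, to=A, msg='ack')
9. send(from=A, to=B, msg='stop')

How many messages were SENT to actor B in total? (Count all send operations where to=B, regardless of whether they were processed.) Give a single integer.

After 1 (process(A)): A:[] B:[]
After 2 (send(from=A, to=B, msg='bye')): A:[] B:[bye]
After 3 (send(from=B, to=A, msg='done')): A:[done] B:[bye]
After 4 (process(A)): A:[] B:[bye]
After 5 (send(from=A, to=B, msg='resp')): A:[] B:[bye,resp]
After 6 (process(B)): A:[] B:[resp]
After 7 (send(from=B, to=A, msg='data')): A:[data] B:[resp]
After 8 (send(from=B, to=A, msg='ack')): A:[data,ack] B:[resp]
After 9 (send(from=A, to=B, msg='stop')): A:[data,ack] B:[resp,stop]

Answer: 3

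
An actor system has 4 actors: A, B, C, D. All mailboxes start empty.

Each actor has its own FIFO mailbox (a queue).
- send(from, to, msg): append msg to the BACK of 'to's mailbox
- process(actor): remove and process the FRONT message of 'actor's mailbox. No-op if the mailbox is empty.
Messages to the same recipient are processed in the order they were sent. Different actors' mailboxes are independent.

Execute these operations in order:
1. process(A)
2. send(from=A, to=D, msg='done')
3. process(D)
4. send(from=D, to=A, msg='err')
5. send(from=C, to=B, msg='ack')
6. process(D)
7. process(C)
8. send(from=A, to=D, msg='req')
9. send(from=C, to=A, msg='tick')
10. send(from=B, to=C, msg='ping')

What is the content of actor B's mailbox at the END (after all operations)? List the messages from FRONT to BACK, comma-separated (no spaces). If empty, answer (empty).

Answer: ack

Derivation:
After 1 (process(A)): A:[] B:[] C:[] D:[]
After 2 (send(from=A, to=D, msg='done')): A:[] B:[] C:[] D:[done]
After 3 (process(D)): A:[] B:[] C:[] D:[]
After 4 (send(from=D, to=A, msg='err')): A:[err] B:[] C:[] D:[]
After 5 (send(from=C, to=B, msg='ack')): A:[err] B:[ack] C:[] D:[]
After 6 (process(D)): A:[err] B:[ack] C:[] D:[]
After 7 (process(C)): A:[err] B:[ack] C:[] D:[]
After 8 (send(from=A, to=D, msg='req')): A:[err] B:[ack] C:[] D:[req]
After 9 (send(from=C, to=A, msg='tick')): A:[err,tick] B:[ack] C:[] D:[req]
After 10 (send(from=B, to=C, msg='ping')): A:[err,tick] B:[ack] C:[ping] D:[req]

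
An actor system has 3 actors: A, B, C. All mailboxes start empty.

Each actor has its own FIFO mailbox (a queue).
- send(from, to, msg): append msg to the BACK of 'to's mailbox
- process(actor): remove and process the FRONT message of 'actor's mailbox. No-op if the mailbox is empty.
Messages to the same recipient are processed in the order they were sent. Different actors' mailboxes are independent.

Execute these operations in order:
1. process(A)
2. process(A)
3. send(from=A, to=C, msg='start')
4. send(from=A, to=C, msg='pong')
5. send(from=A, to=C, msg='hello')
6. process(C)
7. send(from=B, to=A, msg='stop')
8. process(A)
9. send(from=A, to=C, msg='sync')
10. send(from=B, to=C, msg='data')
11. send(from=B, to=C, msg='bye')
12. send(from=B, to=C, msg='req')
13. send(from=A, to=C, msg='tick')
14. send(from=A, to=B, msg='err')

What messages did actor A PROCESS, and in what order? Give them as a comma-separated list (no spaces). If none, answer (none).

Answer: stop

Derivation:
After 1 (process(A)): A:[] B:[] C:[]
After 2 (process(A)): A:[] B:[] C:[]
After 3 (send(from=A, to=C, msg='start')): A:[] B:[] C:[start]
After 4 (send(from=A, to=C, msg='pong')): A:[] B:[] C:[start,pong]
After 5 (send(from=A, to=C, msg='hello')): A:[] B:[] C:[start,pong,hello]
After 6 (process(C)): A:[] B:[] C:[pong,hello]
After 7 (send(from=B, to=A, msg='stop')): A:[stop] B:[] C:[pong,hello]
After 8 (process(A)): A:[] B:[] C:[pong,hello]
After 9 (send(from=A, to=C, msg='sync')): A:[] B:[] C:[pong,hello,sync]
After 10 (send(from=B, to=C, msg='data')): A:[] B:[] C:[pong,hello,sync,data]
After 11 (send(from=B, to=C, msg='bye')): A:[] B:[] C:[pong,hello,sync,data,bye]
After 12 (send(from=B, to=C, msg='req')): A:[] B:[] C:[pong,hello,sync,data,bye,req]
After 13 (send(from=A, to=C, msg='tick')): A:[] B:[] C:[pong,hello,sync,data,bye,req,tick]
After 14 (send(from=A, to=B, msg='err')): A:[] B:[err] C:[pong,hello,sync,data,bye,req,tick]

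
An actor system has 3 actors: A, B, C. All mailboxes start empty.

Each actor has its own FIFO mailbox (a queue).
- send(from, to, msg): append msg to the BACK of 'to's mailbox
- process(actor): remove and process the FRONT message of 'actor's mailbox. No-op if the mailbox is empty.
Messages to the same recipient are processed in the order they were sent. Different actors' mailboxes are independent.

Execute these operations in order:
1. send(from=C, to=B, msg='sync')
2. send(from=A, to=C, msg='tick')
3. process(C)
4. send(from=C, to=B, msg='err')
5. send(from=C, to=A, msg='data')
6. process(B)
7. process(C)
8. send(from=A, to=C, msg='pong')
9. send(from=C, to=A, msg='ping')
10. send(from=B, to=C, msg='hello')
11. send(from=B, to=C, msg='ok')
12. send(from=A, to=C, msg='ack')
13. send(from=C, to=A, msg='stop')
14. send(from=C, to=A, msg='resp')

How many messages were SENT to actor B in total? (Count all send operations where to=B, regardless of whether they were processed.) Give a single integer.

After 1 (send(from=C, to=B, msg='sync')): A:[] B:[sync] C:[]
After 2 (send(from=A, to=C, msg='tick')): A:[] B:[sync] C:[tick]
After 3 (process(C)): A:[] B:[sync] C:[]
After 4 (send(from=C, to=B, msg='err')): A:[] B:[sync,err] C:[]
After 5 (send(from=C, to=A, msg='data')): A:[data] B:[sync,err] C:[]
After 6 (process(B)): A:[data] B:[err] C:[]
After 7 (process(C)): A:[data] B:[err] C:[]
After 8 (send(from=A, to=C, msg='pong')): A:[data] B:[err] C:[pong]
After 9 (send(from=C, to=A, msg='ping')): A:[data,ping] B:[err] C:[pong]
After 10 (send(from=B, to=C, msg='hello')): A:[data,ping] B:[err] C:[pong,hello]
After 11 (send(from=B, to=C, msg='ok')): A:[data,ping] B:[err] C:[pong,hello,ok]
After 12 (send(from=A, to=C, msg='ack')): A:[data,ping] B:[err] C:[pong,hello,ok,ack]
After 13 (send(from=C, to=A, msg='stop')): A:[data,ping,stop] B:[err] C:[pong,hello,ok,ack]
After 14 (send(from=C, to=A, msg='resp')): A:[data,ping,stop,resp] B:[err] C:[pong,hello,ok,ack]

Answer: 2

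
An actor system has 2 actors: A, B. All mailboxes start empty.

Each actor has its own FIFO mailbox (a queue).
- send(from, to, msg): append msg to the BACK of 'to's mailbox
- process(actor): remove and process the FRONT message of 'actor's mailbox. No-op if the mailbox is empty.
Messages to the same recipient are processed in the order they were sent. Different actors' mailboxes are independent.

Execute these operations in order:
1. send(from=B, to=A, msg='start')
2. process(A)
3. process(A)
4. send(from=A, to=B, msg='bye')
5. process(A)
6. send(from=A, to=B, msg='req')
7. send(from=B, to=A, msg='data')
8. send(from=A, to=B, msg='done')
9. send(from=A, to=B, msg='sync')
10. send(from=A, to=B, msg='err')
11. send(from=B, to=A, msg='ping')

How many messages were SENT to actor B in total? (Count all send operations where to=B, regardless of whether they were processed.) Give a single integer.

Answer: 5

Derivation:
After 1 (send(from=B, to=A, msg='start')): A:[start] B:[]
After 2 (process(A)): A:[] B:[]
After 3 (process(A)): A:[] B:[]
After 4 (send(from=A, to=B, msg='bye')): A:[] B:[bye]
After 5 (process(A)): A:[] B:[bye]
After 6 (send(from=A, to=B, msg='req')): A:[] B:[bye,req]
After 7 (send(from=B, to=A, msg='data')): A:[data] B:[bye,req]
After 8 (send(from=A, to=B, msg='done')): A:[data] B:[bye,req,done]
After 9 (send(from=A, to=B, msg='sync')): A:[data] B:[bye,req,done,sync]
After 10 (send(from=A, to=B, msg='err')): A:[data] B:[bye,req,done,sync,err]
After 11 (send(from=B, to=A, msg='ping')): A:[data,ping] B:[bye,req,done,sync,err]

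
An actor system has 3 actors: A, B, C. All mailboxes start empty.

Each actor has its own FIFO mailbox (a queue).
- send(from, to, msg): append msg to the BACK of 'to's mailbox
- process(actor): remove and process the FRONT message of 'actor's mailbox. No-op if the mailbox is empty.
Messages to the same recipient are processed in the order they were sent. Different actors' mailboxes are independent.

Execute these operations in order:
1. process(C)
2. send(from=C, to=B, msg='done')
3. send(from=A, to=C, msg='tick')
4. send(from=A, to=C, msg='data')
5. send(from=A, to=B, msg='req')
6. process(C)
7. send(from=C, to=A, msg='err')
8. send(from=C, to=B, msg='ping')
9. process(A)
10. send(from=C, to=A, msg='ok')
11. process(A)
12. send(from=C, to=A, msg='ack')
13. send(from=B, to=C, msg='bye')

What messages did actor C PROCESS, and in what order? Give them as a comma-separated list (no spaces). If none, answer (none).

After 1 (process(C)): A:[] B:[] C:[]
After 2 (send(from=C, to=B, msg='done')): A:[] B:[done] C:[]
After 3 (send(from=A, to=C, msg='tick')): A:[] B:[done] C:[tick]
After 4 (send(from=A, to=C, msg='data')): A:[] B:[done] C:[tick,data]
After 5 (send(from=A, to=B, msg='req')): A:[] B:[done,req] C:[tick,data]
After 6 (process(C)): A:[] B:[done,req] C:[data]
After 7 (send(from=C, to=A, msg='err')): A:[err] B:[done,req] C:[data]
After 8 (send(from=C, to=B, msg='ping')): A:[err] B:[done,req,ping] C:[data]
After 9 (process(A)): A:[] B:[done,req,ping] C:[data]
After 10 (send(from=C, to=A, msg='ok')): A:[ok] B:[done,req,ping] C:[data]
After 11 (process(A)): A:[] B:[done,req,ping] C:[data]
After 12 (send(from=C, to=A, msg='ack')): A:[ack] B:[done,req,ping] C:[data]
After 13 (send(from=B, to=C, msg='bye')): A:[ack] B:[done,req,ping] C:[data,bye]

Answer: tick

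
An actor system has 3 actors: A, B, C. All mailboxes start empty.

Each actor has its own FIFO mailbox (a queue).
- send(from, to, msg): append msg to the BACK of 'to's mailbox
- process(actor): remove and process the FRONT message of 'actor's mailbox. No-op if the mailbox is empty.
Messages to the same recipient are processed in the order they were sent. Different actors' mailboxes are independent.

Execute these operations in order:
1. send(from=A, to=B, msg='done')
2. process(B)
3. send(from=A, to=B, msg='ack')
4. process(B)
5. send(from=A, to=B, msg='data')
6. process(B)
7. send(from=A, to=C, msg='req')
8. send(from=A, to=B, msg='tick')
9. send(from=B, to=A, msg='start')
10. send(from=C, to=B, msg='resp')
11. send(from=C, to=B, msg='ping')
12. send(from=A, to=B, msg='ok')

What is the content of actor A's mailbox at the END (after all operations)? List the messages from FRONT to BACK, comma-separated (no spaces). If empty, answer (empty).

Answer: start

Derivation:
After 1 (send(from=A, to=B, msg='done')): A:[] B:[done] C:[]
After 2 (process(B)): A:[] B:[] C:[]
After 3 (send(from=A, to=B, msg='ack')): A:[] B:[ack] C:[]
After 4 (process(B)): A:[] B:[] C:[]
After 5 (send(from=A, to=B, msg='data')): A:[] B:[data] C:[]
After 6 (process(B)): A:[] B:[] C:[]
After 7 (send(from=A, to=C, msg='req')): A:[] B:[] C:[req]
After 8 (send(from=A, to=B, msg='tick')): A:[] B:[tick] C:[req]
After 9 (send(from=B, to=A, msg='start')): A:[start] B:[tick] C:[req]
After 10 (send(from=C, to=B, msg='resp')): A:[start] B:[tick,resp] C:[req]
After 11 (send(from=C, to=B, msg='ping')): A:[start] B:[tick,resp,ping] C:[req]
After 12 (send(from=A, to=B, msg='ok')): A:[start] B:[tick,resp,ping,ok] C:[req]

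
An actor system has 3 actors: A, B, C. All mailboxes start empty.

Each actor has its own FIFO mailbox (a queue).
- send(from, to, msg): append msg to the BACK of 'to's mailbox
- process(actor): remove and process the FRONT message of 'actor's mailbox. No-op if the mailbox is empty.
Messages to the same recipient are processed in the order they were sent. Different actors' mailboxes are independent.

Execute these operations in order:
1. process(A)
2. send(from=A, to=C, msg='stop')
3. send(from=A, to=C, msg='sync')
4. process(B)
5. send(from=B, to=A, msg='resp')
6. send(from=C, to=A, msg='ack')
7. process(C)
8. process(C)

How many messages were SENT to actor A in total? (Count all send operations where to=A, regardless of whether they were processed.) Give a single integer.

After 1 (process(A)): A:[] B:[] C:[]
After 2 (send(from=A, to=C, msg='stop')): A:[] B:[] C:[stop]
After 3 (send(from=A, to=C, msg='sync')): A:[] B:[] C:[stop,sync]
After 4 (process(B)): A:[] B:[] C:[stop,sync]
After 5 (send(from=B, to=A, msg='resp')): A:[resp] B:[] C:[stop,sync]
After 6 (send(from=C, to=A, msg='ack')): A:[resp,ack] B:[] C:[stop,sync]
After 7 (process(C)): A:[resp,ack] B:[] C:[sync]
After 8 (process(C)): A:[resp,ack] B:[] C:[]

Answer: 2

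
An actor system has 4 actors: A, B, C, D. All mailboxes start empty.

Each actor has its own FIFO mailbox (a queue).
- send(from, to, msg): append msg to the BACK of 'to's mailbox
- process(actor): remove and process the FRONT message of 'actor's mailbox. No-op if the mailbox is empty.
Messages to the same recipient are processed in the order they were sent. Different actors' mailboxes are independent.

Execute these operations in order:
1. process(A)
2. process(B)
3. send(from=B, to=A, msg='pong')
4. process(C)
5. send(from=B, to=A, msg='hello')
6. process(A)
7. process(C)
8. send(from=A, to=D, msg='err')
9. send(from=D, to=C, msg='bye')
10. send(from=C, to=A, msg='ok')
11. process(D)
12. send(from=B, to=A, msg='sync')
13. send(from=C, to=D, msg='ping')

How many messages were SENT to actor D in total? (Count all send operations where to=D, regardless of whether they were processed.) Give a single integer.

Answer: 2

Derivation:
After 1 (process(A)): A:[] B:[] C:[] D:[]
After 2 (process(B)): A:[] B:[] C:[] D:[]
After 3 (send(from=B, to=A, msg='pong')): A:[pong] B:[] C:[] D:[]
After 4 (process(C)): A:[pong] B:[] C:[] D:[]
After 5 (send(from=B, to=A, msg='hello')): A:[pong,hello] B:[] C:[] D:[]
After 6 (process(A)): A:[hello] B:[] C:[] D:[]
After 7 (process(C)): A:[hello] B:[] C:[] D:[]
After 8 (send(from=A, to=D, msg='err')): A:[hello] B:[] C:[] D:[err]
After 9 (send(from=D, to=C, msg='bye')): A:[hello] B:[] C:[bye] D:[err]
After 10 (send(from=C, to=A, msg='ok')): A:[hello,ok] B:[] C:[bye] D:[err]
After 11 (process(D)): A:[hello,ok] B:[] C:[bye] D:[]
After 12 (send(from=B, to=A, msg='sync')): A:[hello,ok,sync] B:[] C:[bye] D:[]
After 13 (send(from=C, to=D, msg='ping')): A:[hello,ok,sync] B:[] C:[bye] D:[ping]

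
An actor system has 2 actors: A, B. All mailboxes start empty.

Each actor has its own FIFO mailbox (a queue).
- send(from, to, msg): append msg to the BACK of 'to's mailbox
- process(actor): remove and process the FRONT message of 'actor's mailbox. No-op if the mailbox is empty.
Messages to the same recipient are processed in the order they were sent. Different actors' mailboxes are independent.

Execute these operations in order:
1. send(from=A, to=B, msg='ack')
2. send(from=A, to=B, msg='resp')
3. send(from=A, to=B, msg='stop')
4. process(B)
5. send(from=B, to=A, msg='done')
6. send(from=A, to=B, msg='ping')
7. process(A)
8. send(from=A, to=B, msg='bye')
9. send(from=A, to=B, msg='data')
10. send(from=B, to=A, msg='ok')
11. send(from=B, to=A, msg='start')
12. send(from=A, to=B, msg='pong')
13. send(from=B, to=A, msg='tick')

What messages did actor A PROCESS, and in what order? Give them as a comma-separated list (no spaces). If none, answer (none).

After 1 (send(from=A, to=B, msg='ack')): A:[] B:[ack]
After 2 (send(from=A, to=B, msg='resp')): A:[] B:[ack,resp]
After 3 (send(from=A, to=B, msg='stop')): A:[] B:[ack,resp,stop]
After 4 (process(B)): A:[] B:[resp,stop]
After 5 (send(from=B, to=A, msg='done')): A:[done] B:[resp,stop]
After 6 (send(from=A, to=B, msg='ping')): A:[done] B:[resp,stop,ping]
After 7 (process(A)): A:[] B:[resp,stop,ping]
After 8 (send(from=A, to=B, msg='bye')): A:[] B:[resp,stop,ping,bye]
After 9 (send(from=A, to=B, msg='data')): A:[] B:[resp,stop,ping,bye,data]
After 10 (send(from=B, to=A, msg='ok')): A:[ok] B:[resp,stop,ping,bye,data]
After 11 (send(from=B, to=A, msg='start')): A:[ok,start] B:[resp,stop,ping,bye,data]
After 12 (send(from=A, to=B, msg='pong')): A:[ok,start] B:[resp,stop,ping,bye,data,pong]
After 13 (send(from=B, to=A, msg='tick')): A:[ok,start,tick] B:[resp,stop,ping,bye,data,pong]

Answer: done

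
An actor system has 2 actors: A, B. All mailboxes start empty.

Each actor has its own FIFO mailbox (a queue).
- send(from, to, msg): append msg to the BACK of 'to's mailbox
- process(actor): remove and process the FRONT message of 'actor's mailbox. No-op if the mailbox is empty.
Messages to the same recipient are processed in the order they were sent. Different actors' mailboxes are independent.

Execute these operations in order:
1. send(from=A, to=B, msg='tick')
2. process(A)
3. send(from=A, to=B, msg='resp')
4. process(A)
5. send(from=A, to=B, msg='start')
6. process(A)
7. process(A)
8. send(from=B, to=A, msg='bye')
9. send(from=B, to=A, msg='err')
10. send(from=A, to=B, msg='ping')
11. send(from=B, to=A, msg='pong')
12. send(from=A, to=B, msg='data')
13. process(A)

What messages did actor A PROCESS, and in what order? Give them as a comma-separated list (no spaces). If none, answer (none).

After 1 (send(from=A, to=B, msg='tick')): A:[] B:[tick]
After 2 (process(A)): A:[] B:[tick]
After 3 (send(from=A, to=B, msg='resp')): A:[] B:[tick,resp]
After 4 (process(A)): A:[] B:[tick,resp]
After 5 (send(from=A, to=B, msg='start')): A:[] B:[tick,resp,start]
After 6 (process(A)): A:[] B:[tick,resp,start]
After 7 (process(A)): A:[] B:[tick,resp,start]
After 8 (send(from=B, to=A, msg='bye')): A:[bye] B:[tick,resp,start]
After 9 (send(from=B, to=A, msg='err')): A:[bye,err] B:[tick,resp,start]
After 10 (send(from=A, to=B, msg='ping')): A:[bye,err] B:[tick,resp,start,ping]
After 11 (send(from=B, to=A, msg='pong')): A:[bye,err,pong] B:[tick,resp,start,ping]
After 12 (send(from=A, to=B, msg='data')): A:[bye,err,pong] B:[tick,resp,start,ping,data]
After 13 (process(A)): A:[err,pong] B:[tick,resp,start,ping,data]

Answer: bye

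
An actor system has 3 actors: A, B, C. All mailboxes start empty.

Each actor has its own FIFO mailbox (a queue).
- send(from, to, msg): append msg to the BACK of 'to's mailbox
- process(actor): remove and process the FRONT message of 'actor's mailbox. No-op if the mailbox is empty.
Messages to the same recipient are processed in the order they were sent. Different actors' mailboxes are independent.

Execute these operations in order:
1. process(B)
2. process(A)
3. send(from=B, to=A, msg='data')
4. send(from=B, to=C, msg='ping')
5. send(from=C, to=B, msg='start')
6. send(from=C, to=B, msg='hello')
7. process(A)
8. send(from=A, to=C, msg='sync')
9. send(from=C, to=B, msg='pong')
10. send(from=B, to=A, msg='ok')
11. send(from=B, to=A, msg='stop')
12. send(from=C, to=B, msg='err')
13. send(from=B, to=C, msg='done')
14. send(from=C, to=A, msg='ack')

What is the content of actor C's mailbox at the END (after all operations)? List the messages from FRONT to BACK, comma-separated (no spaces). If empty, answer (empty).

Answer: ping,sync,done

Derivation:
After 1 (process(B)): A:[] B:[] C:[]
After 2 (process(A)): A:[] B:[] C:[]
After 3 (send(from=B, to=A, msg='data')): A:[data] B:[] C:[]
After 4 (send(from=B, to=C, msg='ping')): A:[data] B:[] C:[ping]
After 5 (send(from=C, to=B, msg='start')): A:[data] B:[start] C:[ping]
After 6 (send(from=C, to=B, msg='hello')): A:[data] B:[start,hello] C:[ping]
After 7 (process(A)): A:[] B:[start,hello] C:[ping]
After 8 (send(from=A, to=C, msg='sync')): A:[] B:[start,hello] C:[ping,sync]
After 9 (send(from=C, to=B, msg='pong')): A:[] B:[start,hello,pong] C:[ping,sync]
After 10 (send(from=B, to=A, msg='ok')): A:[ok] B:[start,hello,pong] C:[ping,sync]
After 11 (send(from=B, to=A, msg='stop')): A:[ok,stop] B:[start,hello,pong] C:[ping,sync]
After 12 (send(from=C, to=B, msg='err')): A:[ok,stop] B:[start,hello,pong,err] C:[ping,sync]
After 13 (send(from=B, to=C, msg='done')): A:[ok,stop] B:[start,hello,pong,err] C:[ping,sync,done]
After 14 (send(from=C, to=A, msg='ack')): A:[ok,stop,ack] B:[start,hello,pong,err] C:[ping,sync,done]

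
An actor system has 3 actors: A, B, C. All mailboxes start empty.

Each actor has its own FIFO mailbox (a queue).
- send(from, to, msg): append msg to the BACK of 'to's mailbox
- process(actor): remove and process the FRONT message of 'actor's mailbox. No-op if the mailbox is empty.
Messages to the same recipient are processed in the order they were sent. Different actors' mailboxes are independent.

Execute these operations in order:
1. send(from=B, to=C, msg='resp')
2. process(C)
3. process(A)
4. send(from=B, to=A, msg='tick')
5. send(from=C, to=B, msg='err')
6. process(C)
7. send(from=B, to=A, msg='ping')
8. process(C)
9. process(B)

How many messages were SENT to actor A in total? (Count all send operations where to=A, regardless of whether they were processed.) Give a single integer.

After 1 (send(from=B, to=C, msg='resp')): A:[] B:[] C:[resp]
After 2 (process(C)): A:[] B:[] C:[]
After 3 (process(A)): A:[] B:[] C:[]
After 4 (send(from=B, to=A, msg='tick')): A:[tick] B:[] C:[]
After 5 (send(from=C, to=B, msg='err')): A:[tick] B:[err] C:[]
After 6 (process(C)): A:[tick] B:[err] C:[]
After 7 (send(from=B, to=A, msg='ping')): A:[tick,ping] B:[err] C:[]
After 8 (process(C)): A:[tick,ping] B:[err] C:[]
After 9 (process(B)): A:[tick,ping] B:[] C:[]

Answer: 2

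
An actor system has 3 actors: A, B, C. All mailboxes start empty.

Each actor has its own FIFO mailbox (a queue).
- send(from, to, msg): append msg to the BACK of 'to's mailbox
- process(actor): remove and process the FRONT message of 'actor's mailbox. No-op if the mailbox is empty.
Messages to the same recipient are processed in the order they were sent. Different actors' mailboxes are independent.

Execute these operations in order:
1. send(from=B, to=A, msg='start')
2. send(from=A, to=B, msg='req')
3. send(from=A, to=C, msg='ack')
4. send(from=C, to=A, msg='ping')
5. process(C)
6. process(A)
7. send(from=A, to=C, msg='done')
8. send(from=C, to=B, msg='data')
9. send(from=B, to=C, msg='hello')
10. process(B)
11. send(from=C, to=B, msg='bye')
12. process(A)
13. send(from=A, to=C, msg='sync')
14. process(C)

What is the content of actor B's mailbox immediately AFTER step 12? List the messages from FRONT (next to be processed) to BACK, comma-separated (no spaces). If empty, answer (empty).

After 1 (send(from=B, to=A, msg='start')): A:[start] B:[] C:[]
After 2 (send(from=A, to=B, msg='req')): A:[start] B:[req] C:[]
After 3 (send(from=A, to=C, msg='ack')): A:[start] B:[req] C:[ack]
After 4 (send(from=C, to=A, msg='ping')): A:[start,ping] B:[req] C:[ack]
After 5 (process(C)): A:[start,ping] B:[req] C:[]
After 6 (process(A)): A:[ping] B:[req] C:[]
After 7 (send(from=A, to=C, msg='done')): A:[ping] B:[req] C:[done]
After 8 (send(from=C, to=B, msg='data')): A:[ping] B:[req,data] C:[done]
After 9 (send(from=B, to=C, msg='hello')): A:[ping] B:[req,data] C:[done,hello]
After 10 (process(B)): A:[ping] B:[data] C:[done,hello]
After 11 (send(from=C, to=B, msg='bye')): A:[ping] B:[data,bye] C:[done,hello]
After 12 (process(A)): A:[] B:[data,bye] C:[done,hello]

data,bye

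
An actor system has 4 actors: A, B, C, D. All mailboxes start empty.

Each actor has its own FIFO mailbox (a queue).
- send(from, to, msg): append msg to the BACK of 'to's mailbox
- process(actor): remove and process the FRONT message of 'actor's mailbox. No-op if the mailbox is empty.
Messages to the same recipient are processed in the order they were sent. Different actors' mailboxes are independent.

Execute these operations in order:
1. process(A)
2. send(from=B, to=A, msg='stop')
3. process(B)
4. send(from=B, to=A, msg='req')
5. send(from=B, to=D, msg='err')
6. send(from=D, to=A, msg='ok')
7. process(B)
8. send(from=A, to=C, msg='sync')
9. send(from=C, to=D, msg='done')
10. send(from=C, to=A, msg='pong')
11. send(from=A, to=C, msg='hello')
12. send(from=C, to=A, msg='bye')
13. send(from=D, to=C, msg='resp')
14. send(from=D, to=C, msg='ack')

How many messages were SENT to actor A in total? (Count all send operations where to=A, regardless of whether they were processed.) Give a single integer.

Answer: 5

Derivation:
After 1 (process(A)): A:[] B:[] C:[] D:[]
After 2 (send(from=B, to=A, msg='stop')): A:[stop] B:[] C:[] D:[]
After 3 (process(B)): A:[stop] B:[] C:[] D:[]
After 4 (send(from=B, to=A, msg='req')): A:[stop,req] B:[] C:[] D:[]
After 5 (send(from=B, to=D, msg='err')): A:[stop,req] B:[] C:[] D:[err]
After 6 (send(from=D, to=A, msg='ok')): A:[stop,req,ok] B:[] C:[] D:[err]
After 7 (process(B)): A:[stop,req,ok] B:[] C:[] D:[err]
After 8 (send(from=A, to=C, msg='sync')): A:[stop,req,ok] B:[] C:[sync] D:[err]
After 9 (send(from=C, to=D, msg='done')): A:[stop,req,ok] B:[] C:[sync] D:[err,done]
After 10 (send(from=C, to=A, msg='pong')): A:[stop,req,ok,pong] B:[] C:[sync] D:[err,done]
After 11 (send(from=A, to=C, msg='hello')): A:[stop,req,ok,pong] B:[] C:[sync,hello] D:[err,done]
After 12 (send(from=C, to=A, msg='bye')): A:[stop,req,ok,pong,bye] B:[] C:[sync,hello] D:[err,done]
After 13 (send(from=D, to=C, msg='resp')): A:[stop,req,ok,pong,bye] B:[] C:[sync,hello,resp] D:[err,done]
After 14 (send(from=D, to=C, msg='ack')): A:[stop,req,ok,pong,bye] B:[] C:[sync,hello,resp,ack] D:[err,done]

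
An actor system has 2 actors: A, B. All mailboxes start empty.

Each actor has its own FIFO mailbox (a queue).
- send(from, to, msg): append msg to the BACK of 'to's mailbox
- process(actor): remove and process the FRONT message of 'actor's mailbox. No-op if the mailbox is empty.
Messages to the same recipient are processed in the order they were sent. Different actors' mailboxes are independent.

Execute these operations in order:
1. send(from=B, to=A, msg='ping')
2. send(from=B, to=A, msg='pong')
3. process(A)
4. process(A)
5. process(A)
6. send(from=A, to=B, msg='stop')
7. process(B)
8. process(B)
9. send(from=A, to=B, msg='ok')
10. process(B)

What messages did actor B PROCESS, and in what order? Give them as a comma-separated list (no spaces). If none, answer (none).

After 1 (send(from=B, to=A, msg='ping')): A:[ping] B:[]
After 2 (send(from=B, to=A, msg='pong')): A:[ping,pong] B:[]
After 3 (process(A)): A:[pong] B:[]
After 4 (process(A)): A:[] B:[]
After 5 (process(A)): A:[] B:[]
After 6 (send(from=A, to=B, msg='stop')): A:[] B:[stop]
After 7 (process(B)): A:[] B:[]
After 8 (process(B)): A:[] B:[]
After 9 (send(from=A, to=B, msg='ok')): A:[] B:[ok]
After 10 (process(B)): A:[] B:[]

Answer: stop,ok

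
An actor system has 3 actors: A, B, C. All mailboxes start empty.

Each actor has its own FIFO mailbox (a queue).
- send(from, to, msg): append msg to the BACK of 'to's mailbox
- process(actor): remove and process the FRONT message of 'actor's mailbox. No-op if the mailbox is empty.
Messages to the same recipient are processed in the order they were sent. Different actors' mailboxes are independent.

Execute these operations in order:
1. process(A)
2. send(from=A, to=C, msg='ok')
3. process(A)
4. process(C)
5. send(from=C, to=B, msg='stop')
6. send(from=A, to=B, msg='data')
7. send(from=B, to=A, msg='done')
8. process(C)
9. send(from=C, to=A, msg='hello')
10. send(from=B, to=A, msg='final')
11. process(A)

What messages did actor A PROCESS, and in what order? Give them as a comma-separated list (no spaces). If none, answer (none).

After 1 (process(A)): A:[] B:[] C:[]
After 2 (send(from=A, to=C, msg='ok')): A:[] B:[] C:[ok]
After 3 (process(A)): A:[] B:[] C:[ok]
After 4 (process(C)): A:[] B:[] C:[]
After 5 (send(from=C, to=B, msg='stop')): A:[] B:[stop] C:[]
After 6 (send(from=A, to=B, msg='data')): A:[] B:[stop,data] C:[]
After 7 (send(from=B, to=A, msg='done')): A:[done] B:[stop,data] C:[]
After 8 (process(C)): A:[done] B:[stop,data] C:[]
After 9 (send(from=C, to=A, msg='hello')): A:[done,hello] B:[stop,data] C:[]
After 10 (send(from=B, to=A, msg='final')): A:[done,hello,final] B:[stop,data] C:[]
After 11 (process(A)): A:[hello,final] B:[stop,data] C:[]

Answer: done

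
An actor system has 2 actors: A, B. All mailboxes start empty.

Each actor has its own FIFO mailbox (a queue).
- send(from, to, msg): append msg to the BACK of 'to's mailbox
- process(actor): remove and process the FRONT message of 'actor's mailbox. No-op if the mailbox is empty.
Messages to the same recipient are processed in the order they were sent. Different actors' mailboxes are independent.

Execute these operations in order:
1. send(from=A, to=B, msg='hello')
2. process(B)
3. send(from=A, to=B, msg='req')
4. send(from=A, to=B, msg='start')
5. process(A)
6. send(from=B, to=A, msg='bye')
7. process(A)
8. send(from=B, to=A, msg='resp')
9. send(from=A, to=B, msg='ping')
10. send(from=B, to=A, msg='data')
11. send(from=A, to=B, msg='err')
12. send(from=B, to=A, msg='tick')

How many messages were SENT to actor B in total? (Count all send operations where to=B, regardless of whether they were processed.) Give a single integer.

After 1 (send(from=A, to=B, msg='hello')): A:[] B:[hello]
After 2 (process(B)): A:[] B:[]
After 3 (send(from=A, to=B, msg='req')): A:[] B:[req]
After 4 (send(from=A, to=B, msg='start')): A:[] B:[req,start]
After 5 (process(A)): A:[] B:[req,start]
After 6 (send(from=B, to=A, msg='bye')): A:[bye] B:[req,start]
After 7 (process(A)): A:[] B:[req,start]
After 8 (send(from=B, to=A, msg='resp')): A:[resp] B:[req,start]
After 9 (send(from=A, to=B, msg='ping')): A:[resp] B:[req,start,ping]
After 10 (send(from=B, to=A, msg='data')): A:[resp,data] B:[req,start,ping]
After 11 (send(from=A, to=B, msg='err')): A:[resp,data] B:[req,start,ping,err]
After 12 (send(from=B, to=A, msg='tick')): A:[resp,data,tick] B:[req,start,ping,err]

Answer: 5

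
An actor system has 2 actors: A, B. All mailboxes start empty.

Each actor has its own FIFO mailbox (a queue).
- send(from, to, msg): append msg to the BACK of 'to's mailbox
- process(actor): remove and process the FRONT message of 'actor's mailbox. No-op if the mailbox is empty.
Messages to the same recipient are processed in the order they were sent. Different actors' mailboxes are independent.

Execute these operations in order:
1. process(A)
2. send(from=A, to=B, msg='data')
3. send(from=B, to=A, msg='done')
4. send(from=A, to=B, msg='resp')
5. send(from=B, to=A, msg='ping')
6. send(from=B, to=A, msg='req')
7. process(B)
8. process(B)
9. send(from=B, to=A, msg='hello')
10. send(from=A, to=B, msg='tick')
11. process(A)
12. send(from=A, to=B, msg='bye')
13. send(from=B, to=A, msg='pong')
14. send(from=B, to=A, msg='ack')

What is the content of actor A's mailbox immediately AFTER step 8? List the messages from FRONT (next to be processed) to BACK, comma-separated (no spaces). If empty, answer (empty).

After 1 (process(A)): A:[] B:[]
After 2 (send(from=A, to=B, msg='data')): A:[] B:[data]
After 3 (send(from=B, to=A, msg='done')): A:[done] B:[data]
After 4 (send(from=A, to=B, msg='resp')): A:[done] B:[data,resp]
After 5 (send(from=B, to=A, msg='ping')): A:[done,ping] B:[data,resp]
After 6 (send(from=B, to=A, msg='req')): A:[done,ping,req] B:[data,resp]
After 7 (process(B)): A:[done,ping,req] B:[resp]
After 8 (process(B)): A:[done,ping,req] B:[]

done,ping,req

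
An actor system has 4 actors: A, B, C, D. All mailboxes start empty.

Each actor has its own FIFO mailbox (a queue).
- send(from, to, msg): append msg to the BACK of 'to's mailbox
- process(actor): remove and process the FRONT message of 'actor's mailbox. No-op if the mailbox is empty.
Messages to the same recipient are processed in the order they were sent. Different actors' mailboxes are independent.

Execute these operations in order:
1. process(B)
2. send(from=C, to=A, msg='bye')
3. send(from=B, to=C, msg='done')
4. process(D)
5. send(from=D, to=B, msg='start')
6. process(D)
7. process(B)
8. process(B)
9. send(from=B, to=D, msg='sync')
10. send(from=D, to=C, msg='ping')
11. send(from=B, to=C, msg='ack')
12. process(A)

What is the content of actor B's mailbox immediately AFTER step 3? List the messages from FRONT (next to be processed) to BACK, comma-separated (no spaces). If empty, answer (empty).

After 1 (process(B)): A:[] B:[] C:[] D:[]
After 2 (send(from=C, to=A, msg='bye')): A:[bye] B:[] C:[] D:[]
After 3 (send(from=B, to=C, msg='done')): A:[bye] B:[] C:[done] D:[]

(empty)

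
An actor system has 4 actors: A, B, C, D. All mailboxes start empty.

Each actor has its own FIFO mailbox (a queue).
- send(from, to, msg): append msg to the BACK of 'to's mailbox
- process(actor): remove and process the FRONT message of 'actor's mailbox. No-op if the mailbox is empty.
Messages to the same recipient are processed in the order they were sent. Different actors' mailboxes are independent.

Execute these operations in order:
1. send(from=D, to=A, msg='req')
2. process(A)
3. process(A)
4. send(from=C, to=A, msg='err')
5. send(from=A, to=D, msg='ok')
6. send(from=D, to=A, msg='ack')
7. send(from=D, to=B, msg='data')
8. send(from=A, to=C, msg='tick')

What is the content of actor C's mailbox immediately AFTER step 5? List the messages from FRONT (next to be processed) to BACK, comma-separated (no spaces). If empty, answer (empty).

After 1 (send(from=D, to=A, msg='req')): A:[req] B:[] C:[] D:[]
After 2 (process(A)): A:[] B:[] C:[] D:[]
After 3 (process(A)): A:[] B:[] C:[] D:[]
After 4 (send(from=C, to=A, msg='err')): A:[err] B:[] C:[] D:[]
After 5 (send(from=A, to=D, msg='ok')): A:[err] B:[] C:[] D:[ok]

(empty)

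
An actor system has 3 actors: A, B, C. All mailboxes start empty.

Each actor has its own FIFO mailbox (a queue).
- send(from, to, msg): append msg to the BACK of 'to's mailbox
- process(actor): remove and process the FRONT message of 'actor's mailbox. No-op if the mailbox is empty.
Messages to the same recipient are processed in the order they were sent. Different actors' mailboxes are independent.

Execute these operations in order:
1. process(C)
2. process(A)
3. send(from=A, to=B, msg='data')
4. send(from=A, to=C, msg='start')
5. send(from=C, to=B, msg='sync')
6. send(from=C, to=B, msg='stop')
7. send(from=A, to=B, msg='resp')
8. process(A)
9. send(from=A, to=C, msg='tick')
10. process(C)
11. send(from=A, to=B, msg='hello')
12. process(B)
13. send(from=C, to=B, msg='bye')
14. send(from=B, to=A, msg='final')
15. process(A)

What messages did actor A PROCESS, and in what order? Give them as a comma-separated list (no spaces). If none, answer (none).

After 1 (process(C)): A:[] B:[] C:[]
After 2 (process(A)): A:[] B:[] C:[]
After 3 (send(from=A, to=B, msg='data')): A:[] B:[data] C:[]
After 4 (send(from=A, to=C, msg='start')): A:[] B:[data] C:[start]
After 5 (send(from=C, to=B, msg='sync')): A:[] B:[data,sync] C:[start]
After 6 (send(from=C, to=B, msg='stop')): A:[] B:[data,sync,stop] C:[start]
After 7 (send(from=A, to=B, msg='resp')): A:[] B:[data,sync,stop,resp] C:[start]
After 8 (process(A)): A:[] B:[data,sync,stop,resp] C:[start]
After 9 (send(from=A, to=C, msg='tick')): A:[] B:[data,sync,stop,resp] C:[start,tick]
After 10 (process(C)): A:[] B:[data,sync,stop,resp] C:[tick]
After 11 (send(from=A, to=B, msg='hello')): A:[] B:[data,sync,stop,resp,hello] C:[tick]
After 12 (process(B)): A:[] B:[sync,stop,resp,hello] C:[tick]
After 13 (send(from=C, to=B, msg='bye')): A:[] B:[sync,stop,resp,hello,bye] C:[tick]
After 14 (send(from=B, to=A, msg='final')): A:[final] B:[sync,stop,resp,hello,bye] C:[tick]
After 15 (process(A)): A:[] B:[sync,stop,resp,hello,bye] C:[tick]

Answer: final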